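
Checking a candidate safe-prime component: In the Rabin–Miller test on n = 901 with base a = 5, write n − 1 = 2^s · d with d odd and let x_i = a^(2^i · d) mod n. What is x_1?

144

n − 1 = 900 = 2^2 · 225, so s = 2 and d = 225.
x_0 = 5^225 mod 901 = 277.
x_1 = 277^2 mod 901 = 144.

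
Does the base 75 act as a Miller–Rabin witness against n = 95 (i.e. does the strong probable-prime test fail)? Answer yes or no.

n − 1 = 94 = 2^1 · 47, so s = 1 and d = 47.
Repeated squaring mod 95: 75^1 ≡ 75, 75^2 ≡ 20, 75^4 ≡ 20, 75^8 ≡ 20, 75^16 ≡ 20, 75^32 ≡ 20.
47 = 32 + 8 + 4 + 2 + 1, so 75^47 ≡ 20·20·20·20·75 ≡ 75 (mod 95).
x_0 = 75^47 mod 95 = 75.
x_0 ∉ {1, 94} and s = 1, so 75 is a Miller–Rabin witness and 95 is composite.

yes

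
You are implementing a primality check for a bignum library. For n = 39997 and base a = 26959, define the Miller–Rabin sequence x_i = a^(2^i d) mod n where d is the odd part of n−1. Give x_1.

4624

n − 1 = 39996 = 2^2 · 9999, so s = 2 and d = 9999.
Repeated squaring mod 39997: 26959^1 ≡ 26959, 26959^2 ≡ 2194, 26959^4 ≡ 13996, 26959^8 ≡ 22707, 26959^16 ≡ 6522, 26959^32 ≡ 19673, 26959^64 ≡ 15957, 26959^128 ≡ 4947, 26959^256 ≡ 34642, 26959^512 ≡ 38173, 26959^1024 ≡ 7225, 26959^2048 ≡ 4540, 26959^4096 ≡ 13145, 26959^8192 ≡ 3985.
9999 = 8192 + 1024 + 512 + 256 + 8 + 4 + 2 + 1, so 26959^9999 ≡ 3985·7225·38173·34642·22707·13996·2194·26959 ≡ 17458 (mod 39997).
x_0 = 17458.
x_1 = 17458^2 mod 39997 = 4624.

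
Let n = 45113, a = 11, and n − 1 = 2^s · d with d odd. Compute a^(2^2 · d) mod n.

42408

n − 1 = 45112 = 2^3 · 5639, so s = 3 and d = 5639.
Repeated squaring mod 45113: 11^1 ≡ 11, 11^2 ≡ 121, 11^4 ≡ 14641, 11^8 ≡ 27018, 11^16 ≡ 43984, 11^32 ≡ 11477, 11^64 ≡ 36682, 11^128 ≡ 28786, 11^256 ≡ 43325, 11^512 ≡ 39034, 11^1024 ≡ 6694, 11^2048 ≡ 12427, 11^4096 ≡ 8530.
5639 = 4096 + 1024 + 512 + 4 + 2 + 1, so 11^5639 ≡ 8530·6694·39034·14641·121·11 ≡ 2458 (mod 45113).
x_0 = 2458.
x_1 = 2458^2 mod 45113 = 41735.
x_2 = 41735^2 mod 45113 = 42408.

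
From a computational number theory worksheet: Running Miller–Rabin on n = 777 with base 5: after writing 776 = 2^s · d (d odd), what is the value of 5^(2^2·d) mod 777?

n − 1 = 776 = 2^3 · 97, so s = 3 and d = 97.
x_0 = 5^97 mod 777 = 278.
x_1 = 278^2 mod 777 = 361.
x_2 = 361^2 mod 777 = 562.

562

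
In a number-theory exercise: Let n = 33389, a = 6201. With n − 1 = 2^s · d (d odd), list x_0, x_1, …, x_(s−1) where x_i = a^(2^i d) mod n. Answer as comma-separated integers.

n − 1 = 33388 = 2^2 · 8347, so s = 2 and d = 8347.
x_0 = 6201^8347 mod 33389 = 13435.
x_1 = 13435^2 mod 33389 = 31680.

13435, 31680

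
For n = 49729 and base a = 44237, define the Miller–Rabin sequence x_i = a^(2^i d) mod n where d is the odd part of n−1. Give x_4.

n − 1 = 49728 = 2^6 · 777, so s = 6 and d = 777.
Repeated squaring mod 49729: 44237^1 ≡ 44237, 44237^2 ≡ 26290, 44237^4 ≡ 30458, 44237^8 ≡ 44998, 44237^16 ≡ 4311, 44237^32 ≡ 35804, 44237^64 ≡ 12254, 44237^128 ≡ 28665, 44237^256 ≡ 9958, 44237^512 ≡ 2138.
777 = 512 + 256 + 8 + 1, so 44237^777 ≡ 2138·9958·44998·44237 ≡ 27430 (mod 49729).
x_0 = 27430.
x_1 = 27430^2 mod 49729 = 5130.
x_2 = 5130^2 mod 49729 = 10259.
x_3 = 10259^2 mod 49729 = 20517.
x_4 = 20517^2 mod 49729 = 41033.

41033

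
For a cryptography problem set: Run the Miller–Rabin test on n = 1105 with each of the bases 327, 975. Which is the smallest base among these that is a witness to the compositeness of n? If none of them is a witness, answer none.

n − 1 = 1104 = 2^4 · 69, so s = 4 and d = 69.
Base 327: x_0 = 327^69 mod 1105 = 837. x_0 is neither 1 nor 1104, so continue squaring. x_1 = 837^2 mod 1105 = 1104. x_1 ≡ −1, so 327 is not a witness.
Base 975: x_0 = 975^69 mod 1105 = 585. x_0 is neither 1 nor 1104, so continue squaring. x_1 = 585^2 mod 1105 = 780. x_2 = 780^2 mod 1105 = 650. x_3 = 650^2 mod 1105 = 390. Reached i = s−1 = 3 without hitting −1: 975 is a Miller–Rabin witness and 1105 is composite.
The smallest witness among the given bases is 975.

975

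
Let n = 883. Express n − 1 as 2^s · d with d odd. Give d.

Halving: 882 → 441; 441 is odd.
So 882 = 2^1 · 441.

441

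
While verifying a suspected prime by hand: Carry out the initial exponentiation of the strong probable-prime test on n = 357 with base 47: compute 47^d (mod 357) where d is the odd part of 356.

353

n − 1 = 356 = 2^2 · 89, so s = 2 and d = 89.
47^89 mod 357 = 353.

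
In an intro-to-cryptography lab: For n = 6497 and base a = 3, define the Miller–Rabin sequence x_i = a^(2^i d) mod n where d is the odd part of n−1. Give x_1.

5832

n − 1 = 6496 = 2^5 · 203, so s = 5 and d = 203.
Repeated squaring mod 6497: 3^1 ≡ 3, 3^2 ≡ 9, 3^4 ≡ 81, 3^8 ≡ 64, 3^16 ≡ 4096, 3^32 ≡ 1962, 3^64 ≡ 3220, 3^128 ≡ 5685.
203 = 128 + 64 + 8 + 2 + 1, so 3^203 ≡ 5685·3220·64·9·3 ≡ 341 (mod 6497).
x_0 = 341.
x_1 = 341^2 mod 6497 = 5832.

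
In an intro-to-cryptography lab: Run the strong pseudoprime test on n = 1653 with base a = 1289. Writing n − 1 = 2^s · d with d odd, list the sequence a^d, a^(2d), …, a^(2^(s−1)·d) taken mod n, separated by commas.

n − 1 = 1652 = 2^2 · 413, so s = 2 and d = 413.
x_0 = 1289^413 mod 1653 = 956.
x_1 = 956^2 mod 1653 = 1480.

956, 1480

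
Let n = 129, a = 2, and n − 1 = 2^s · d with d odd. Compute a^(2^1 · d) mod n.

n − 1 = 128 = 2^7 · 1, so s = 7 and d = 1.
x_0 = 2^1 mod 129 = 2.
x_1 = 2^2 mod 129 = 4.

4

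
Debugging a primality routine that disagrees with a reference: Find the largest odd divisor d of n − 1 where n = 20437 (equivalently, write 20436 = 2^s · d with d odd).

5109

Halving: 20436 → 10218 → 5109; 5109 is odd.
So 20436 = 2^2 · 5109.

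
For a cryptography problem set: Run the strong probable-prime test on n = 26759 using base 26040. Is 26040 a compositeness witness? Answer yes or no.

n − 1 = 26758 = 2^1 · 13379, so s = 1 and d = 13379.
x_0 = 26040^13379 mod 26759 = 1.
x_0 = 1, so 26040 is not a witness.

no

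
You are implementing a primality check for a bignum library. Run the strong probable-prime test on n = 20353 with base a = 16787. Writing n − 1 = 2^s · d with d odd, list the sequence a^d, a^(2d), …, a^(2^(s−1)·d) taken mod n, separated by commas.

n − 1 = 20352 = 2^7 · 159, so s = 7 and d = 159.
x_0 = 16787^159 mod 20353 = 9958.
x_1 = 9958^2 mod 20353 = 1948.
x_2 = 1948^2 mod 20353 = 9046.
x_3 = 9046^2 mod 20353 = 11056.
x_4 = 11056^2 mod 20353 = 15371.
x_5 = 15371^2 mod 20353 = 10017.
x_6 = 10017^2 mod 20353 = 20352.

9958, 1948, 9046, 11056, 15371, 10017, 20352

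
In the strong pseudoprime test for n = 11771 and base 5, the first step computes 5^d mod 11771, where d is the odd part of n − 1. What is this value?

10157

n − 1 = 11770 = 2^1 · 5885, so s = 1 and d = 5885.
5^5885 mod 11771 = 10157.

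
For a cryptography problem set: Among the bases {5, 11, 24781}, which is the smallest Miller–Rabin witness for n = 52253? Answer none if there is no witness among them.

n − 1 = 52252 = 2^2 · 13063, so s = 2 and d = 13063.
Base 5: x_0 = 5^13063 mod 52253 = 4397. x_0 is neither 1 nor 52252, so continue squaring. x_1 = 4397^2 mod 52253 = 52252. x_1 ≡ −1, so 5 is not a witness.
Base 11: x_0 = 11^13063 mod 52253 = 52252. x_0 = 52252 ≡ −1, so 11 is not a witness.
Base 24781: x_0 = 24781^13063 mod 52253 = 4397. x_0 is neither 1 nor 52252, so continue squaring. x_1 = 4397^2 mod 52253 = 52252. x_1 ≡ −1, so 24781 is not a witness.
No listed base is a witness for 52253.

none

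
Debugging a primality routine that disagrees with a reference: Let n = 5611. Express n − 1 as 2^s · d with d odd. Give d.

2805

Halving: 5610 → 2805; 2805 is odd.
So 5610 = 2^1 · 2805.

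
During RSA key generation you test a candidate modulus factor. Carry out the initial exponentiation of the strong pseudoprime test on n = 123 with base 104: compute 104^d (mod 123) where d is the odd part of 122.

101

n − 1 = 122 = 2^1 · 61, so s = 1 and d = 61.
104^61 mod 123 = 101.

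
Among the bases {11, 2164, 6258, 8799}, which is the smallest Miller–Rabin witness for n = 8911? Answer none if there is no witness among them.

n − 1 = 8910 = 2^1 · 4455, so s = 1 and d = 4455.
Base 11: x_0 = 11^4455 mod 8911 = 267. x_0 ∉ {1, 8910} and s = 1, so 11 is a Miller–Rabin witness and 8911 is composite.
Base 2164: x_0 = 2164^4455 mod 8911 = 267. x_0 ∉ {1, 8910} and s = 1, so 2164 is a Miller–Rabin witness and 8911 is composite.
Base 6258: x_0 = 6258^4455 mod 8911 = 1540. x_0 ∉ {1, 8910} and s = 1, so 6258 is a Miller–Rabin witness and 8911 is composite.
Base 8799: x_0 = 8799^4455 mod 8911 = 7371. x_0 ∉ {1, 8910} and s = 1, so 8799 is a Miller–Rabin witness and 8911 is composite.
The smallest witness among the given bases is 11.

11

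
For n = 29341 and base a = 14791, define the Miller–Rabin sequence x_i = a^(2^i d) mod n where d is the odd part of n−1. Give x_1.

n − 1 = 29340 = 2^2 · 7335, so s = 2 and d = 7335.
Repeated squaring mod 29341: 14791^1 ≡ 14791, 14791^2 ≡ 7185, 14791^4 ≡ 13406, 14791^8 ≡ 7211, 14791^16 ≡ 6269, 14791^32 ≡ 12762, 14791^64 ≡ 26094, 14791^128 ≡ 9590, 14791^256 ≡ 13406, 14791^512 ≡ 7211, 14791^1024 ≡ 6269, 14791^2048 ≡ 12762, 14791^4096 ≡ 26094.
7335 = 4096 + 2048 + 1024 + 128 + 32 + 4 + 2 + 1, so 14791^7335 ≡ 26094·12762·6269·9590·12762·13406·7185·14791 ≡ 21644 (mod 29341).
x_0 = 21644.
x_1 = 21644^2 mod 29341 = 4330.

4330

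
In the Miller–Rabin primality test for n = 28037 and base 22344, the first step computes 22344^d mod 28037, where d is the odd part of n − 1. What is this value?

1857

n − 1 = 28036 = 2^2 · 7009, so s = 2 and d = 7009.
Repeated squaring mod 28037: 22344^1 ≡ 22344, 22344^2 ≡ 27514, 22344^4 ≡ 21196, 22344^8 ≡ 5528, 22344^16 ≡ 26491, 22344^32 ≡ 6971, 22344^64 ≡ 6720, 22344^128 ≡ 18830, 22344^256 ≡ 12998, 22344^512 ≡ 25079, 22344^1024 ≡ 2220, 22344^2048 ≡ 21925, 22344^4096 ≡ 11260.
7009 = 4096 + 2048 + 512 + 256 + 64 + 32 + 1, so 22344^7009 ≡ 11260·21925·25079·12998·6720·6971·22344 ≡ 1857 (mod 28037).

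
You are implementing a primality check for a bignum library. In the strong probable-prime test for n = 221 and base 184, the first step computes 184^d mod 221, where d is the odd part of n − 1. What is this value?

n − 1 = 220 = 2^2 · 55, so s = 2 and d = 55.
184^55 mod 221 = 193.

193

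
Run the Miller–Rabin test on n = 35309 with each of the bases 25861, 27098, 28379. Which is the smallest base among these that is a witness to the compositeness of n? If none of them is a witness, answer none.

25861

n − 1 = 35308 = 2^2 · 8827, so s = 2 and d = 8827.
Base 25861: x_0 = 25861^8827 mod 35309 = 7034. x_0 is neither 1 nor 35308, so continue squaring. x_1 = 7034^2 mod 35309 = 9247. Reached i = s−1 = 1 without hitting −1: 25861 is a Miller–Rabin witness and 35309 is composite.
Base 27098: x_0 = 27098^8827 mod 35309 = 7735. x_0 is neither 1 nor 35308, so continue squaring. x_1 = 7735^2 mod 35309 = 16779. Reached i = s−1 = 1 without hitting −1: 27098 is a Miller–Rabin witness and 35309 is composite.
Base 28379: x_0 = 28379^8827 mod 35309 = 28446. x_0 is neither 1 nor 35308, so continue squaring. x_1 = 28446^2 mod 35309 = 33872. Reached i = s−1 = 1 without hitting −1: 28379 is a Miller–Rabin witness and 35309 is composite.
The smallest witness among the given bases is 25861.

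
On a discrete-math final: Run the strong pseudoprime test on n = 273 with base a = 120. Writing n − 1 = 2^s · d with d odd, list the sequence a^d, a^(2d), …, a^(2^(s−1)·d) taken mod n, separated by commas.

n − 1 = 272 = 2^4 · 17, so s = 4 and d = 17.
x_0 = 120^17 mod 273 = 204.
x_1 = 204^2 mod 273 = 120.
x_2 = 120^2 mod 273 = 204.
x_3 = 204^2 mod 273 = 120.

204, 120, 204, 120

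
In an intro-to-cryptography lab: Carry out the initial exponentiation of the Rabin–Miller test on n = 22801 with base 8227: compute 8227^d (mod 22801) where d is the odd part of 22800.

n − 1 = 22800 = 2^4 · 1425, so s = 4 and d = 1425.
Repeated squaring mod 22801: 8227^1 ≡ 8227, 8227^2 ≡ 10161, 8227^4 ≡ 2993, 8227^8 ≡ 20057, 8227^16 ≡ 5206, 8227^32 ≡ 14848, 8227^64 ≡ 235, 8227^128 ≡ 9623, 8227^256 ≡ 7268, 8227^512 ≡ 16708, 8227^1024 ≡ 4621.
1425 = 1024 + 256 + 128 + 16 + 1, so 8227^1425 ≡ 4621·7268·9623·5206·8227 ≡ 14042 (mod 22801).

14042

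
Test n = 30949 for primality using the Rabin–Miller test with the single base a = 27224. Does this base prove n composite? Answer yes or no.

no

n − 1 = 30948 = 2^2 · 7737, so s = 2 and d = 7737.
x_0 = 27224^7737 mod 30949 = 12026.
x_0 is neither 1 nor 30948, so continue squaring.
x_1 = 12026^2 mod 30949 = 30948.
x_1 ≡ −1, so 27224 is not a witness.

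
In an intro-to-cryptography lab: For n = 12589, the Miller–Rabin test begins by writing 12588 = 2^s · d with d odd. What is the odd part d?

Halving: 12588 → 6294 → 3147; 3147 is odd.
So 12588 = 2^2 · 3147.

3147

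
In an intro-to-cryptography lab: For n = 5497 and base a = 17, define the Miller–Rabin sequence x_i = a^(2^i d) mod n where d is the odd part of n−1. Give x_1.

n − 1 = 5496 = 2^3 · 687, so s = 3 and d = 687.
Repeated squaring mod 5497: 17^1 ≡ 17, 17^2 ≡ 289, 17^4 ≡ 1066, 17^8 ≡ 3974, 17^16 ≡ 5292, 17^32 ≡ 3546, 17^64 ≡ 2477, 17^128 ≡ 877, 17^256 ≡ 5046, 17^512 ≡ 12.
687 = 512 + 128 + 32 + 8 + 4 + 2 + 1, so 17^687 ≡ 12·877·3546·3974·1066·289·17 ≡ 3678 (mod 5497).
x_0 = 3678.
x_1 = 3678^2 mod 5497 = 5064.

5064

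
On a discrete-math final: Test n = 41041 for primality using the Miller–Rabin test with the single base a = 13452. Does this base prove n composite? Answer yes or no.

no

n − 1 = 41040 = 2^4 · 2565, so s = 4 and d = 2565.
x_0 = 13452^2565 mod 41041 = 41040.
x_0 = 41040 ≡ −1, so 13452 is not a witness.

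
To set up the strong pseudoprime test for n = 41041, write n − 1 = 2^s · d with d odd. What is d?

Halving: 41040 → 20520 → 10260 → 5130 → 2565; 2565 is odd.
So 41040 = 2^4 · 2565.

2565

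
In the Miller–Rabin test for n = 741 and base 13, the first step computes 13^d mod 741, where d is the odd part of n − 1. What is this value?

n − 1 = 740 = 2^2 · 185, so s = 2 and d = 185.
Repeated squaring mod 741: 13^1 ≡ 13, 13^2 ≡ 169, 13^4 ≡ 403, 13^8 ≡ 130, 13^16 ≡ 598, 13^32 ≡ 442, 13^64 ≡ 481, 13^128 ≡ 169.
185 = 128 + 32 + 16 + 8 + 1, so 13^185 ≡ 169·442·598·130·13 ≡ 52 (mod 741).

52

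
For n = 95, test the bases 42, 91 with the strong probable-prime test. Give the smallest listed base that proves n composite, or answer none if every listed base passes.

n − 1 = 94 = 2^1 · 47, so s = 1 and d = 47.
Base 42: x_0 = 42^47 mod 95 = 73. x_0 ∉ {1, 94} and s = 1, so 42 is a Miller–Rabin witness and 95 is composite.
Base 91: x_0 = 91^47 mod 95 = 41. x_0 ∉ {1, 94} and s = 1, so 91 is a Miller–Rabin witness and 95 is composite.
The smallest witness among the given bases is 42.

42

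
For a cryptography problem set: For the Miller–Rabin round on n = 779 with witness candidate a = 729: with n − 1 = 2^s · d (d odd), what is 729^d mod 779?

n − 1 = 778 = 2^1 · 389, so s = 1 and d = 389.
729^389 mod 779 = 524.

524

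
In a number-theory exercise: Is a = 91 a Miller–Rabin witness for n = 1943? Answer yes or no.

yes

n − 1 = 1942 = 2^1 · 971, so s = 1 and d = 971.
Repeated squaring mod 1943: 91^1 ≡ 91, 91^2 ≡ 509, 91^4 ≡ 662, 91^8 ≡ 1069, 91^16 ≡ 277, 91^32 ≡ 952, 91^64 ≡ 866, 91^128 ≡ 1901, 91^256 ≡ 1764, 91^512 ≡ 953.
971 = 512 + 256 + 128 + 64 + 8 + 2 + 1, so 91^971 ≡ 953·1764·1901·866·1069·509·91 ≡ 357 (mod 1943).
x_0 = 91^971 mod 1943 = 357.
x_0 ∉ {1, 1942} and s = 1, so 91 is a Miller–Rabin witness and 1943 is composite.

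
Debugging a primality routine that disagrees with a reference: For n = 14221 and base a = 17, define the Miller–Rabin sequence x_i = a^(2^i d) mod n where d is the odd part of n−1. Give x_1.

1

n − 1 = 14220 = 2^2 · 3555, so s = 2 and d = 3555.
Repeated squaring mod 14221: 17^1 ≡ 17, 17^2 ≡ 289, 17^4 ≡ 12416, 17^8 ≡ 1416, 17^16 ≡ 14116, 17^32 ≡ 11025, 17^64 ≡ 3738, 17^128 ≡ 7622, 17^256 ≡ 2099, 17^512 ≡ 11512, 17^1024 ≡ 645, 17^2048 ≡ 3616.
3555 = 2048 + 1024 + 256 + 128 + 64 + 32 + 2 + 1, so 17^3555 ≡ 3616·645·2099·7622·3738·11025·289·17 ≡ 14220 (mod 14221).
x_0 = 14220.
x_1 = 14220^2 mod 14221 = 1.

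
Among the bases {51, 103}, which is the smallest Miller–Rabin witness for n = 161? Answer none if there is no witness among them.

51

n − 1 = 160 = 2^5 · 5, so s = 5 and d = 5.
Base 51: x_0 = 51^5 mod 161 = 158. x_0 is neither 1 nor 160, so continue squaring. x_1 = 158^2 mod 161 = 9. x_2 = 9^2 mod 161 = 81. x_3 = 81^2 mod 161 = 121. x_4 = 121^2 mod 161 = 151. Reached i = s−1 = 4 without hitting −1: 51 is a Miller–Rabin witness and 161 is composite.
Base 103: x_0 = 103^5 mod 161 = 143. x_0 is neither 1 nor 160, so continue squaring. x_1 = 143^2 mod 161 = 2. x_2 = 2^2 mod 161 = 4. x_3 = 4^2 mod 161 = 16. x_4 = 16^2 mod 161 = 95. Reached i = s−1 = 4 without hitting −1: 103 is a Miller–Rabin witness and 161 is composite.
The smallest witness among the given bases is 51.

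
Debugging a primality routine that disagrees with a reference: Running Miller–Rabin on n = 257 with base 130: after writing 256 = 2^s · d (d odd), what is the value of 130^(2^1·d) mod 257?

n − 1 = 256 = 2^8 · 1, so s = 8 and d = 1.
x_0 = 130^1 mod 257 = 130.
x_1 = 130^2 mod 257 = 195.

195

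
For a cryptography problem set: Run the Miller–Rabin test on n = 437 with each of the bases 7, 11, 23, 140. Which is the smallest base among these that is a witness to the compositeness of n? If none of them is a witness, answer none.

7

n − 1 = 436 = 2^2 · 109, so s = 2 and d = 109.
Base 7: x_0 = 7^109 mod 437 = 102. x_0 is neither 1 nor 436, so continue squaring. x_1 = 102^2 mod 437 = 353. Reached i = s−1 = 1 without hitting −1: 7 is a Miller–Rabin witness and 437 is composite.
Base 11: x_0 = 11^109 mod 437 = 182. x_0 is neither 1 nor 436, so continue squaring. x_1 = 182^2 mod 437 = 349. Reached i = s−1 = 1 without hitting −1: 11 is a Miller–Rabin witness and 437 is composite.
Base 23: x_0 = 23^109 mod 437 = 23. x_0 is neither 1 nor 436, so continue squaring. x_1 = 23^2 mod 437 = 92. Reached i = s−1 = 1 without hitting −1: 23 is a Miller–Rabin witness and 437 is composite.
Base 140: x_0 = 140^109 mod 437 = 311. x_0 is neither 1 nor 436, so continue squaring. x_1 = 311^2 mod 437 = 144. Reached i = s−1 = 1 without hitting −1: 140 is a Miller–Rabin witness and 437 is composite.
The smallest witness among the given bases is 7.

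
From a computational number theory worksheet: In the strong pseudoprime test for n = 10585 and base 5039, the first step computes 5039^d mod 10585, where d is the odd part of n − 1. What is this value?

10294

n − 1 = 10584 = 2^3 · 1323, so s = 3 and d = 1323.
5039^1323 mod 10585 = 10294.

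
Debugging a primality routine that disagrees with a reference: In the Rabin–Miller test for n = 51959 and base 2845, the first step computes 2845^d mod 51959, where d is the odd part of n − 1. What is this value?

31447

n − 1 = 51958 = 2^1 · 25979, so s = 1 and d = 25979.
2845^25979 mod 51959 = 31447.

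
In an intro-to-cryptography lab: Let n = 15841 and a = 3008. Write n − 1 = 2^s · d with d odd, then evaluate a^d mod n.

n − 1 = 15840 = 2^5 · 495, so s = 5 and d = 495.
Repeated squaring mod 15841: 3008^1 ≡ 3008, 3008^2 ≡ 2853, 3008^4 ≡ 13176, 3008^8 ≡ 5457, 3008^16 ≡ 13610, 3008^32 ≡ 3287, 3008^64 ≡ 807, 3008^128 ≡ 1768, 3008^256 ≡ 5147.
495 = 256 + 128 + 64 + 32 + 8 + 4 + 2 + 1, so 3008^495 ≡ 5147·1768·807·3287·5457·13176·2853·3008 ≡ 4682 (mod 15841).

4682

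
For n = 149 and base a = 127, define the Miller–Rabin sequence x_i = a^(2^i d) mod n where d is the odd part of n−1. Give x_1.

1

n − 1 = 148 = 2^2 · 37, so s = 2 and d = 37.
Repeated squaring mod 149: 127^1 ≡ 127, 127^2 ≡ 37, 127^4 ≡ 28, 127^8 ≡ 39, 127^16 ≡ 31, 127^32 ≡ 67.
37 = 32 + 4 + 1, so 127^37 ≡ 67·28·127 ≡ 1 (mod 149).
x_0 = 1.
x_1 = 1^2 mod 149 = 1.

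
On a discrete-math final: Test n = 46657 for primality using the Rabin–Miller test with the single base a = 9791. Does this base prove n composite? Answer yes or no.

n − 1 = 46656 = 2^6 · 729, so s = 6 and d = 729.
Repeated squaring mod 46657: 9791^1 ≡ 9791, 9791^2 ≡ 30203, 9791^4 ≡ 30202, 9791^8 ≡ 16454, 9791^16 ≡ 30202, 9791^32 ≡ 16454, 9791^64 ≡ 30202, 9791^128 ≡ 16454, 9791^256 ≡ 30202, 9791^512 ≡ 16454.
729 = 512 + 128 + 64 + 16 + 8 + 1, so 9791^729 ≡ 16454·16454·30202·30202·16454·9791 ≡ 41150 (mod 46657).
x_0 = 9791^729 mod 46657 = 41150.
x_0 is neither 1 nor 46656, so continue squaring.
x_1 = 41150^2 mod 46657 = 46656.
x_1 ≡ −1, so 9791 is not a witness.

no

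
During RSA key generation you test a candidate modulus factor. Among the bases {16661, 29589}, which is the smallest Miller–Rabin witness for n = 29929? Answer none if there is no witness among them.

none

n − 1 = 29928 = 2^3 · 3741, so s = 3 and d = 3741.
Base 16661: x_0 = 16661^3741 mod 29929 = 16688. x_0 is neither 1 nor 29928, so continue squaring. x_1 = 16688^2 mod 29929 = 29928. x_1 ≡ −1, so 16661 is not a witness.
Base 29589: x_0 = 29589^3741 mod 29929 = 1. x_0 = 1, so 29589 is not a witness.
No listed base is a witness for 29929.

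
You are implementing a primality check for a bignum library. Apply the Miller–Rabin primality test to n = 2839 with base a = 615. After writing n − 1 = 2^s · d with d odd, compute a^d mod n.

551

n − 1 = 2838 = 2^1 · 1419, so s = 1 and d = 1419.
Repeated squaring mod 2839: 615^1 ≡ 615, 615^2 ≡ 638, 615^4 ≡ 1067, 615^8 ≡ 50, 615^16 ≡ 2500, 615^32 ≡ 1361, 615^64 ≡ 1293, 615^128 ≡ 2517, 615^256 ≡ 1480, 615^512 ≡ 1531, 615^1024 ≡ 1786.
1419 = 1024 + 256 + 128 + 8 + 2 + 1, so 615^1419 ≡ 1786·1480·2517·50·638·615 ≡ 551 (mod 2839).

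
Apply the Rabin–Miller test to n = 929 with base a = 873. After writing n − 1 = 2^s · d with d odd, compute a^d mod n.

n − 1 = 928 = 2^5 · 29, so s = 5 and d = 29.
Repeated squaring mod 929: 873^1 ≡ 873, 873^2 ≡ 349, 873^4 ≡ 102, 873^8 ≡ 185, 873^16 ≡ 781.
29 = 16 + 8 + 4 + 1, so 873^29 ≡ 781·185·102·873 ≡ 197 (mod 929).

197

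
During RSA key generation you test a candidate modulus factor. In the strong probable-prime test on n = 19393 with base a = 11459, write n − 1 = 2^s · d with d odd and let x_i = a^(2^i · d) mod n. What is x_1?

10398

n − 1 = 19392 = 2^6 · 303, so s = 6 and d = 303.
x_0 = 11459^303 mod 19393 = 1645.
x_1 = 1645^2 mod 19393 = 10398.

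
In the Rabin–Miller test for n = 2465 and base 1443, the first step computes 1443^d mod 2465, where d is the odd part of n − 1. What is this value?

2348

n − 1 = 2464 = 2^5 · 77, so s = 5 and d = 77.
Repeated squaring mod 2465: 1443^1 ≡ 1443, 1443^2 ≡ 1789, 1443^4 ≡ 951, 1443^8 ≡ 2211, 1443^16 ≡ 426, 1443^32 ≡ 1531, 1443^64 ≡ 2211.
77 = 64 + 8 + 4 + 1, so 1443^77 ≡ 2211·2211·951·1443 ≡ 2348 (mod 2465).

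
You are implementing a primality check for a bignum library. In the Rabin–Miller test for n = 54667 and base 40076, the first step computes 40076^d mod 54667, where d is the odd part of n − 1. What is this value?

n − 1 = 54666 = 2^1 · 27333, so s = 1 and d = 27333.
40076^27333 mod 54667 = 1.

1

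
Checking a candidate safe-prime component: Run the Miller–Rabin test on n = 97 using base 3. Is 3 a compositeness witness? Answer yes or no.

no

n − 1 = 96 = 2^5 · 3, so s = 5 and d = 3.
x_0 = 3^3 mod 97 = 27.
x_0 is neither 1 nor 96, so continue squaring.
x_1 = 27^2 mod 97 = 50.
x_2 = 50^2 mod 97 = 75.
x_3 = 75^2 mod 97 = 96.
x_3 ≡ −1, so 3 is not a witness.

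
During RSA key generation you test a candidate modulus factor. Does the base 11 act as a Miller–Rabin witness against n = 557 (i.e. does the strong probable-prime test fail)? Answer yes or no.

n − 1 = 556 = 2^2 · 139, so s = 2 and d = 139.
x_0 = 11^139 mod 557 = 118.
x_0 is neither 1 nor 556, so continue squaring.
x_1 = 118^2 mod 557 = 556.
x_1 ≡ −1, so 11 is not a witness.

no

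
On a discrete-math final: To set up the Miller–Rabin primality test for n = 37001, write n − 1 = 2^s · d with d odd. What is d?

4625

Halving: 37000 → 18500 → 9250 → 4625; 4625 is odd.
So 37000 = 2^3 · 4625.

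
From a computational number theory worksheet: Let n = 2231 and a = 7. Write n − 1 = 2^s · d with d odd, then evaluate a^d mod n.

1670

n − 1 = 2230 = 2^1 · 1115, so s = 1 and d = 1115.
7^1115 mod 2231 = 1670.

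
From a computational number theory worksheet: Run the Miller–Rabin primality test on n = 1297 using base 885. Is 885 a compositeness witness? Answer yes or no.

n − 1 = 1296 = 2^4 · 81, so s = 4 and d = 81.
x_0 = 885^81 mod 1297 = 1081.
x_0 is neither 1 nor 1296, so continue squaring.
x_1 = 1081^2 mod 1297 = 1261.
x_2 = 1261^2 mod 1297 = 1296.
x_2 ≡ −1, so 885 is not a witness.

no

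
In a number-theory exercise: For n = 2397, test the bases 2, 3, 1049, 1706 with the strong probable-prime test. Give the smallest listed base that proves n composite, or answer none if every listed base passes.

2

n − 1 = 2396 = 2^2 · 599, so s = 2 and d = 599.
Base 2: x_0 = 2^599 mod 2397 = 2117. x_0 is neither 1 nor 2396, so continue squaring. x_1 = 2117^2 mod 2397 = 1696. Reached i = s−1 = 1 without hitting −1: 2 is a Miller–Rabin witness and 2397 is composite.
Base 3: x_0 = 3^599 mod 2397 = 708. x_0 is neither 1 nor 2396, so continue squaring. x_1 = 708^2 mod 2397 = 291. Reached i = s−1 = 1 without hitting −1: 3 is a Miller–Rabin witness and 2397 is composite.
Base 1049: x_0 = 1049^599 mod 2397 = 908. x_0 is neither 1 nor 2396, so continue squaring. x_1 = 908^2 mod 2397 = 2293. Reached i = s−1 = 1 without hitting −1: 1049 is a Miller–Rabin witness and 2397 is composite.
Base 1706: x_0 = 1706^599 mod 2397 = 14. x_0 is neither 1 nor 2396, so continue squaring. x_1 = 14^2 mod 2397 = 196. Reached i = s−1 = 1 without hitting −1: 1706 is a Miller–Rabin witness and 2397 is composite.
The smallest witness among the given bases is 2.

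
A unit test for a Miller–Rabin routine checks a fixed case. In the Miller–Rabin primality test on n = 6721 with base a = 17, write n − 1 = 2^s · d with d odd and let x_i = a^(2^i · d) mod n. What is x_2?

4291

n − 1 = 6720 = 2^6 · 105, so s = 6 and d = 105.
x_0 = 17^105 mod 6721 = 6434.
x_1 = 6434^2 mod 6721 = 1717.
x_2 = 1717^2 mod 6721 = 4291.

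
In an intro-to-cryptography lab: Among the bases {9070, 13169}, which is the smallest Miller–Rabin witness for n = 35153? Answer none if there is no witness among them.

none

n − 1 = 35152 = 2^4 · 2197, so s = 4 and d = 2197.
Base 9070: x_0 = 9070^2197 mod 35153 = 6518. x_0 is neither 1 nor 35152, so continue squaring. x_1 = 6518^2 mod 35153 = 19500. x_2 = 19500^2 mod 35153 = 35152. x_2 ≡ −1, so 9070 is not a witness.
Base 13169: x_0 = 13169^2197 mod 35153 = 15653. x_0 is neither 1 nor 35152, so continue squaring. x_1 = 15653^2 mod 35153 = 35152. x_1 ≡ −1, so 13169 is not a witness.
No listed base is a witness for 35153.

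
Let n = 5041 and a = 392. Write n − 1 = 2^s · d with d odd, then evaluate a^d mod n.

853

n − 1 = 5040 = 2^4 · 315, so s = 4 and d = 315.
Repeated squaring mod 5041: 392^1 ≡ 392, 392^2 ≡ 2434, 392^4 ≡ 1181, 392^8 ≡ 3445, 392^16 ≡ 1511, 392^32 ≡ 4589, 392^64 ≡ 2664, 392^128 ≡ 4209, 392^256 ≡ 1607.
315 = 256 + 32 + 16 + 8 + 2 + 1, so 392^315 ≡ 1607·4589·1511·3445·2434·392 ≡ 853 (mod 5041).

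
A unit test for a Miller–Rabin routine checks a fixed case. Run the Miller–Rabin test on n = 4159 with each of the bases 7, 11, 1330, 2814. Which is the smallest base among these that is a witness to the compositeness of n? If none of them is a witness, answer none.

n − 1 = 4158 = 2^1 · 2079, so s = 1 and d = 2079.
Base 7: x_0 = 7^2079 mod 4159 = 4158. x_0 = 4158 ≡ −1, so 7 is not a witness.
Base 11: x_0 = 11^2079 mod 4159 = 4158. x_0 = 4158 ≡ −1, so 11 is not a witness.
Base 1330: x_0 = 1330^2079 mod 4159 = 1. x_0 = 1, so 1330 is not a witness.
Base 2814: x_0 = 2814^2079 mod 4159 = 1. x_0 = 1, so 2814 is not a witness.
No listed base is a witness for 4159.

none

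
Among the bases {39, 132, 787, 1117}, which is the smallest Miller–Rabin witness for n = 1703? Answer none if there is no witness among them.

n − 1 = 1702 = 2^1 · 851, so s = 1 and d = 851.
Base 39: x_0 = 39^851 mod 1703 = 52. x_0 ∉ {1, 1702} and s = 1, so 39 is a Miller–Rabin witness and 1703 is composite.
Base 132: x_0 = 132^851 mod 1703 = 787. x_0 ∉ {1, 1702} and s = 1, so 132 is a Miller–Rabin witness and 1703 is composite.
Base 787: x_0 = 787^851 mod 1703 = 132. x_0 ∉ {1, 1702} and s = 1, so 787 is a Miller–Rabin witness and 1703 is composite.
Base 1117: x_0 = 1117^851 mod 1703 = 51. x_0 ∉ {1, 1702} and s = 1, so 1117 is a Miller–Rabin witness and 1703 is composite.
The smallest witness among the given bases is 39.

39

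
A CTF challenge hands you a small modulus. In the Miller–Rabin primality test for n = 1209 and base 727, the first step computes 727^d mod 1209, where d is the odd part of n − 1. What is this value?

n − 1 = 1208 = 2^3 · 151, so s = 3 and d = 151.
Repeated squaring mod 1209: 727^1 ≡ 727, 727^2 ≡ 196, 727^4 ≡ 937, 727^8 ≡ 235, 727^16 ≡ 820, 727^32 ≡ 196, 727^64 ≡ 937, 727^128 ≡ 235.
151 = 128 + 16 + 4 + 2 + 1, so 727^151 ≡ 235·820·937·196·727 ≡ 727 (mod 1209).

727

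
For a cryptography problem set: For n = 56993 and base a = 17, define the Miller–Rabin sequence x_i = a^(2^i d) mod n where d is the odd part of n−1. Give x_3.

56992

n − 1 = 56992 = 2^5 · 1781, so s = 5 and d = 1781.
Repeated squaring mod 56993: 17^1 ≡ 17, 17^2 ≡ 289, 17^4 ≡ 26528, 17^8 ≡ 42213, 17^16 ≡ 51224, 17^32 ≡ 54442, 17^64 ≡ 10399, 17^128 ≡ 23480, 17^256 ≡ 17111, 17^512 ≡ 13280, 17^1024 ≡ 22058.
1781 = 1024 + 512 + 128 + 64 + 32 + 16 + 4 + 1, so 17^1781 ≡ 22058·13280·23480·10399·54442·51224·26528·17 ≡ 42110 (mod 56993).
x_0 = 42110.
x_1 = 42110^2 mod 56993 = 28891.
x_2 = 28891^2 mod 56993 = 27396.
x_3 = 27396^2 mod 56993 = 56992.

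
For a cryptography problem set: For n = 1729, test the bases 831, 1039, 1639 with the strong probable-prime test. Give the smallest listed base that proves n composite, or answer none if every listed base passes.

none

n − 1 = 1728 = 2^6 · 27, so s = 6 and d = 27.
Base 831: x_0 = 831^27 mod 1729 = 1728. x_0 = 1728 ≡ −1, so 831 is not a witness.
Base 1039: x_0 = 1039^27 mod 1729 = 1728. x_0 = 1728 ≡ −1, so 1039 is not a witness.
Base 1639: x_0 = 1639^27 mod 1729 = 1. x_0 = 1, so 1639 is not a witness.
No listed base is a witness for 1729.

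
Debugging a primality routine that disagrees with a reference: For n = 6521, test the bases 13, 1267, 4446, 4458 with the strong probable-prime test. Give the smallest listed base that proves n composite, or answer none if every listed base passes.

none

n − 1 = 6520 = 2^3 · 815, so s = 3 and d = 815.
Base 13: x_0 = 13^815 mod 6521 = 5161. x_0 is neither 1 nor 6520, so continue squaring. x_1 = 5161^2 mod 6521 = 4157. x_2 = 4157^2 mod 6521 = 6520. x_2 ≡ −1, so 13 is not a witness.
Base 1267: x_0 = 1267^815 mod 6521 = 1. x_0 = 1, so 1267 is not a witness.
Base 4446: x_0 = 4446^815 mod 6521 = 1360. x_0 is neither 1 nor 6520, so continue squaring. x_1 = 1360^2 mod 6521 = 4157. x_2 = 4157^2 mod 6521 = 6520. x_2 ≡ −1, so 4446 is not a witness.
Base 4458: x_0 = 4458^815 mod 6521 = 2364. x_0 is neither 1 nor 6520, so continue squaring. x_1 = 2364^2 mod 6521 = 6520. x_1 ≡ −1, so 4458 is not a witness.
No listed base is a witness for 6521.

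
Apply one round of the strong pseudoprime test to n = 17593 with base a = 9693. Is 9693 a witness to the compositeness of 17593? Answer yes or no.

n − 1 = 17592 = 2^3 · 2199, so s = 3 and d = 2199.
Repeated squaring mod 17593: 9693^1 ≡ 9693, 9693^2 ≡ 7629, 9693^4 ≡ 3997, 9693^8 ≡ 1565, 9693^16 ≡ 3798, 9693^32 ≡ 16137, 9693^64 ≡ 8776, 9693^128 ≡ 13615, 9693^256 ≡ 8377, 9693^512 ≡ 13245, 9693^1024 ≡ 10222, 9693^2048 ≡ 4457.
2199 = 2048 + 128 + 16 + 4 + 2 + 1, so 9693^2199 ≡ 4457·13615·3798·3997·7629·9693 ≡ 10577 (mod 17593).
x_0 = 9693^2199 mod 17593 = 10577.
x_0 is neither 1 nor 17592, so continue squaring.
x_1 = 10577^2 mod 17593 = 16635.
x_2 = 16635^2 mod 17593 = 2928.
Reached i = s−1 = 2 without hitting −1: 9693 is a Miller–Rabin witness and 17593 is composite.

yes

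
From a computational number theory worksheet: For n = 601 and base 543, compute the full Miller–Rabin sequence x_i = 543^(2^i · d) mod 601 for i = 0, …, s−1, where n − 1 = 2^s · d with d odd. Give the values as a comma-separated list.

438, 125, 600

n − 1 = 600 = 2^3 · 75, so s = 3 and d = 75.
x_0 = 543^75 mod 601 = 438.
x_1 = 438^2 mod 601 = 125.
x_2 = 125^2 mod 601 = 600.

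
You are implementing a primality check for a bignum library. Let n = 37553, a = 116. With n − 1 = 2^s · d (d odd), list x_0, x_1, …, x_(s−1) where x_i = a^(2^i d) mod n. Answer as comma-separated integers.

8952, 202, 3251, 16608

n − 1 = 37552 = 2^4 · 2347, so s = 4 and d = 2347.
x_0 = 116^2347 mod 37553 = 8952.
x_1 = 8952^2 mod 37553 = 202.
x_2 = 202^2 mod 37553 = 3251.
x_3 = 3251^2 mod 37553 = 16608.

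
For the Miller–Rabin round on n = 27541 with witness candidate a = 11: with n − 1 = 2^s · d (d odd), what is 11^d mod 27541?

n − 1 = 27540 = 2^2 · 6885, so s = 2 and d = 6885.
Repeated squaring mod 27541: 11^1 ≡ 11, 11^2 ≡ 121, 11^4 ≡ 14641, 11^8 ≡ 7278, 11^16 ≡ 7941, 11^32 ≡ 18132, 11^64 ≡ 12507, 11^128 ≡ 19710, 11^256 ≡ 18295, 11^512 ≡ 1252, 11^1024 ≡ 25208, 11^2048 ≡ 17312, 11^4096 ≡ 4182.
6885 = 4096 + 2048 + 512 + 128 + 64 + 32 + 4 + 1, so 11^6885 ≡ 4182·17312·1252·19710·12507·18132·14641·11 ≡ 24052 (mod 27541).

24052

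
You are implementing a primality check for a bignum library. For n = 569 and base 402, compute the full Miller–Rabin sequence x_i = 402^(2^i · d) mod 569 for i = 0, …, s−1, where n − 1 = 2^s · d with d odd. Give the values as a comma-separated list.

277, 483, 568

n − 1 = 568 = 2^3 · 71, so s = 3 and d = 71.
x_0 = 402^71 mod 569 = 277.
x_1 = 277^2 mod 569 = 483.
x_2 = 483^2 mod 569 = 568.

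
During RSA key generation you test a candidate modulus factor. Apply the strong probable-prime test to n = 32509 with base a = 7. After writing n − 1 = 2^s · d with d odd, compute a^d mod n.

552

n − 1 = 32508 = 2^2 · 8127, so s = 2 and d = 8127.
7^8127 mod 32509 = 552.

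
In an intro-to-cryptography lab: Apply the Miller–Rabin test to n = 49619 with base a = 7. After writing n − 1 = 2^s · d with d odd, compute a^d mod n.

n − 1 = 49618 = 2^1 · 24809, so s = 1 and d = 24809.
Repeated squaring mod 49619: 7^1 ≡ 7, 7^2 ≡ 49, 7^4 ≡ 2401, 7^8 ≡ 8997, 7^16 ≡ 17420, 7^32 ≡ 36215, 7^64 ≡ 46436, 7^128 ≡ 9213, 7^256 ≡ 30879, 7^512 ≡ 33937, 7^1024 ≡ 13360, 7^2048 ≡ 10057, 7^4096 ≡ 19727, 7^8192 ≡ 42331, 7^16384 ≡ 22614.
24809 = 16384 + 8192 + 128 + 64 + 32 + 8 + 1, so 7^24809 ≡ 22614·42331·9213·46436·36215·8997·7 ≡ 27876 (mod 49619).

27876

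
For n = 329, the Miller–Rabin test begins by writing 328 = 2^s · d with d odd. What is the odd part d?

41

Halving: 328 → 164 → 82 → 41; 41 is odd.
So 328 = 2^3 · 41.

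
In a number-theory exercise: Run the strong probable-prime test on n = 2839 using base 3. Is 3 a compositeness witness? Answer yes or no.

yes

n − 1 = 2838 = 2^1 · 1419, so s = 1 and d = 1419.
By repeated squaring, 3^1419 ≡ 1384 (mod 2839).
x_0 = 3^1419 mod 2839 = 1384.
x_0 ∉ {1, 2838} and s = 1, so 3 is a Miller–Rabin witness and 2839 is composite.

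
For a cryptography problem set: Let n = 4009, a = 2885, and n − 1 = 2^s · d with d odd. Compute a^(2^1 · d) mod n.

3545

n − 1 = 4008 = 2^3 · 501, so s = 3 and d = 501.
x_0 = 2885^501 mod 4009 = 2097.
x_1 = 2097^2 mod 4009 = 3545.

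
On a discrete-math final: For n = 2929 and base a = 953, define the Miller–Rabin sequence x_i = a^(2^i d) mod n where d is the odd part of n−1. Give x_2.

488

n − 1 = 2928 = 2^4 · 183, so s = 4 and d = 183.
x_0 = 953^183 mod 2929 = 344.
x_1 = 344^2 mod 2929 = 1176.
x_2 = 1176^2 mod 2929 = 488.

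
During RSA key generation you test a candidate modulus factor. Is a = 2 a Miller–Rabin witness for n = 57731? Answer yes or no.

n − 1 = 57730 = 2^1 · 28865, so s = 1 and d = 28865.
Repeated squaring mod 57731: 2^1 ≡ 2, 2^2 ≡ 4, 2^4 ≡ 16, 2^8 ≡ 256, 2^16 ≡ 7805, 2^32 ≡ 11820, 2^64 ≡ 3380, 2^128 ≡ 51393, 2^256 ≡ 47199, 2^512 ≡ 21773, 2^1024 ≡ 34288, 2^2048 ≡ 32860, 2^4096 ≡ 36707, 2^8192 ≡ 20040, 2^16384 ≡ 24764.
28865 = 16384 + 8192 + 4096 + 128 + 64 + 1, so 2^28865 ≡ 24764·20040·36707·51393·3380·2 ≡ 57730 (mod 57731).
x_0 = 2^28865 mod 57731 = 57730.
x_0 = 57730 ≡ −1, so 2 is not a witness.

no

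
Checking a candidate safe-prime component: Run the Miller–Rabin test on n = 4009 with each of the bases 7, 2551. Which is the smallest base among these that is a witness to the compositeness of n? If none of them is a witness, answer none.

7

n − 1 = 4008 = 2^3 · 501, so s = 3 and d = 501.
Base 7: x_0 = 7^501 mod 4009 = 1293. x_0 is neither 1 nor 4008, so continue squaring. x_1 = 1293^2 mod 4009 = 96. x_2 = 96^2 mod 4009 = 1198. Reached i = s−1 = 2 without hitting −1: 7 is a Miller–Rabin witness and 4009 is composite.
Base 2551: x_0 = 2551^501 mod 4009 = 3009. x_0 is neither 1 nor 4008, so continue squaring. x_1 = 3009^2 mod 4009 = 1759. x_2 = 1759^2 mod 4009 = 3142. Reached i = s−1 = 2 without hitting −1: 2551 is a Miller–Rabin witness and 4009 is composite.
The smallest witness among the given bases is 7.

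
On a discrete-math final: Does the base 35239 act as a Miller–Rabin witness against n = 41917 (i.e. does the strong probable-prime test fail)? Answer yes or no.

yes

n − 1 = 41916 = 2^2 · 10479, so s = 2 and d = 10479.
x_0 = 35239^10479 mod 41917 = 21676.
x_0 is neither 1 nor 41916, so continue squaring.
x_1 = 21676^2 mod 41917 = 1323.
Reached i = s−1 = 1 without hitting −1: 35239 is a Miller–Rabin witness and 41917 is composite.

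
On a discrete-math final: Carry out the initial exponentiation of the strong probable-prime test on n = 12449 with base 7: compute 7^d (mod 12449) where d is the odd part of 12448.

11750

n − 1 = 12448 = 2^5 · 389, so s = 5 and d = 389.
7^389 mod 12449 = 11750.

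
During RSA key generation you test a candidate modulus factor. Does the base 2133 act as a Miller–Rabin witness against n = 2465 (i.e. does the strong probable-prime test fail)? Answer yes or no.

yes

n − 1 = 2464 = 2^5 · 77, so s = 5 and d = 77.
By repeated squaring, 2133^77 ≡ 1828 (mod 2465).
x_0 = 2133^77 mod 2465 = 1828.
x_0 is neither 1 nor 2464, so continue squaring.
x_1 = 1828^2 mod 2465 = 1509.
x_2 = 1509^2 mod 2465 = 1886.
x_3 = 1886^2 mod 2465 = 1.
x_3 = 1 but x_2 ≠ ±1, a nontrivial square root of 1 — 2133 is a witness and 2465 is composite.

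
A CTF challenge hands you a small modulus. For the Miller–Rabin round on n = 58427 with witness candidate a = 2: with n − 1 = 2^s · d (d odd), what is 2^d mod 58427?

n − 1 = 58426 = 2^1 · 29213, so s = 1 and d = 29213.
Repeated squaring mod 58427: 2^1 ≡ 2, 2^2 ≡ 4, 2^4 ≡ 16, 2^8 ≡ 256, 2^16 ≡ 7109, 2^32 ≡ 56953, 2^64 ≡ 10877, 2^128 ≡ 52881, 2^256 ≡ 25514, 2^512 ≡ 28989, 2^1024 ≡ 6580, 2^2048 ≡ 1993, 2^4096 ≡ 57440, 2^8192 ≡ 39337, 2^16384 ≡ 18901.
29213 = 16384 + 8192 + 4096 + 512 + 16 + 8 + 4 + 1, so 2^29213 ≡ 18901·39337·57440·28989·7109·256·16·2 ≡ 58426 (mod 58427).

58426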